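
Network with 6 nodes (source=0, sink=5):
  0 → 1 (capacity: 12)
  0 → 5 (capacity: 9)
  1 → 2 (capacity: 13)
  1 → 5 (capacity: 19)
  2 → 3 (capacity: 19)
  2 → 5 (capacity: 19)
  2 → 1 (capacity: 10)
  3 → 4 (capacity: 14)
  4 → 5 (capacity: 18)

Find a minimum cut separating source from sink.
Min cut value = 21, edges: (0,1), (0,5)

Min cut value: 21
Partition: S = [0], T = [1, 2, 3, 4, 5]
Cut edges: (0,1), (0,5)

By max-flow min-cut theorem, max flow = min cut = 21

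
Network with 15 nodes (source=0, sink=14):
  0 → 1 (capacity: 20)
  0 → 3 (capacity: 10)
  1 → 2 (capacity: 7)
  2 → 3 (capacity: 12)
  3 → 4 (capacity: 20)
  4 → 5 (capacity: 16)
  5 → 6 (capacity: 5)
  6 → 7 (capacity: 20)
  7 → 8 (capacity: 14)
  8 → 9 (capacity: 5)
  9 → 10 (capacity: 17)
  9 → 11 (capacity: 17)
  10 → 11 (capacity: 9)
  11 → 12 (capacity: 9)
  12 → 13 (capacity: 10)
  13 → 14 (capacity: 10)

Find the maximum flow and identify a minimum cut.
Max flow = 5, Min cut edges: (8,9)

Maximum flow: 5
Minimum cut: (8,9)
Partition: S = [0, 1, 2, 3, 4, 5, 6, 7, 8], T = [9, 10, 11, 12, 13, 14]

Max-flow min-cut theorem verified: both equal 5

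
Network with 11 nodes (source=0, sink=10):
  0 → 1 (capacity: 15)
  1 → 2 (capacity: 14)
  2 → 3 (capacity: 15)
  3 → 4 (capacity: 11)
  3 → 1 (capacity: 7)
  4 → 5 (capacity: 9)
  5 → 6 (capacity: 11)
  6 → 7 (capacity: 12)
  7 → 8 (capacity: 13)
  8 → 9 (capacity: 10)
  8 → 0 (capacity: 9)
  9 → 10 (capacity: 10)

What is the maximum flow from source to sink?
Maximum flow = 9

Max flow: 9

Flow assignment:
  0 → 1: 9/15
  1 → 2: 11/14
  2 → 3: 11/15
  3 → 4: 9/11
  3 → 1: 2/7
  4 → 5: 9/9
  5 → 6: 9/11
  6 → 7: 9/12
  7 → 8: 9/13
  8 → 9: 9/10
  9 → 10: 9/10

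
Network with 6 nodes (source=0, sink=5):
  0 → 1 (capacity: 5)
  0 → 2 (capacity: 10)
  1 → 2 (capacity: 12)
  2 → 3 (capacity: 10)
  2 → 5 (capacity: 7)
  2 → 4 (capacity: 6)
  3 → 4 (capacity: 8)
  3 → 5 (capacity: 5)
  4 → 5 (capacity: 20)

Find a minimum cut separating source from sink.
Min cut value = 15, edges: (0,1), (0,2)

Min cut value: 15
Partition: S = [0], T = [1, 2, 3, 4, 5]
Cut edges: (0,1), (0,2)

By max-flow min-cut theorem, max flow = min cut = 15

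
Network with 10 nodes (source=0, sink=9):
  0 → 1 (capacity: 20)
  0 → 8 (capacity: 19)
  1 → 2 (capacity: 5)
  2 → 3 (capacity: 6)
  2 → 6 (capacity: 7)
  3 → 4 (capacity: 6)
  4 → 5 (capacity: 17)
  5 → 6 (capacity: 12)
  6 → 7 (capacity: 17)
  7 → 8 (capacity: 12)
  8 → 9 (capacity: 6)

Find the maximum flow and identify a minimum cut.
Max flow = 6, Min cut edges: (8,9)

Maximum flow: 6
Minimum cut: (8,9)
Partition: S = [0, 1, 2, 3, 4, 5, 6, 7, 8], T = [9]

Max-flow min-cut theorem verified: both equal 6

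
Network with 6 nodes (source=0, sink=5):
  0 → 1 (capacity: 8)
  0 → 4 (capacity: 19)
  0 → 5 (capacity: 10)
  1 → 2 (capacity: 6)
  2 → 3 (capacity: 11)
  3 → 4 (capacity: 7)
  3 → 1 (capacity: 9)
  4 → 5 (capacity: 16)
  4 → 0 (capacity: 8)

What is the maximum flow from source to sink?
Maximum flow = 26

Max flow: 26

Flow assignment:
  0 → 1: 6/8
  0 → 4: 10/19
  0 → 5: 10/10
  1 → 2: 6/6
  2 → 3: 6/11
  3 → 4: 6/7
  4 → 5: 16/16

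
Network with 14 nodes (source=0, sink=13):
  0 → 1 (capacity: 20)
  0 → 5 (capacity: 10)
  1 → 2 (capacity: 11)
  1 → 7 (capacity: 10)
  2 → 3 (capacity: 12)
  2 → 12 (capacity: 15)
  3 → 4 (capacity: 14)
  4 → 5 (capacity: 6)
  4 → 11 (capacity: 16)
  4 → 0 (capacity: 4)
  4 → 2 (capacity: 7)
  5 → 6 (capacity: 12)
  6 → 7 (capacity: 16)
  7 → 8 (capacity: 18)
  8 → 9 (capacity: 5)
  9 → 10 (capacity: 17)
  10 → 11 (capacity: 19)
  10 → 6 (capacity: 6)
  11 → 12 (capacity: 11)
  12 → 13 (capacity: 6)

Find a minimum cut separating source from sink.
Min cut value = 6, edges: (12,13)

Min cut value: 6
Partition: S = [0, 1, 2, 3, 4, 5, 6, 7, 8, 9, 10, 11, 12], T = [13]
Cut edges: (12,13)

By max-flow min-cut theorem, max flow = min cut = 6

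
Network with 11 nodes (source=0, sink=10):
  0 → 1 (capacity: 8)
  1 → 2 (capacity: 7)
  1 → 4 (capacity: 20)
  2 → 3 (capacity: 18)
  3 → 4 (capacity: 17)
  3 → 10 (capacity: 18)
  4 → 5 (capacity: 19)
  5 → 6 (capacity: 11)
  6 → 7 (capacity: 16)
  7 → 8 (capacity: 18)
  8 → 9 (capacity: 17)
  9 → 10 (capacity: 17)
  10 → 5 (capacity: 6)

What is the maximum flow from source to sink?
Maximum flow = 8

Max flow: 8

Flow assignment:
  0 → 1: 8/8
  1 → 2: 7/7
  1 → 4: 1/20
  2 → 3: 7/18
  3 → 10: 7/18
  4 → 5: 1/19
  5 → 6: 1/11
  6 → 7: 1/16
  7 → 8: 1/18
  8 → 9: 1/17
  9 → 10: 1/17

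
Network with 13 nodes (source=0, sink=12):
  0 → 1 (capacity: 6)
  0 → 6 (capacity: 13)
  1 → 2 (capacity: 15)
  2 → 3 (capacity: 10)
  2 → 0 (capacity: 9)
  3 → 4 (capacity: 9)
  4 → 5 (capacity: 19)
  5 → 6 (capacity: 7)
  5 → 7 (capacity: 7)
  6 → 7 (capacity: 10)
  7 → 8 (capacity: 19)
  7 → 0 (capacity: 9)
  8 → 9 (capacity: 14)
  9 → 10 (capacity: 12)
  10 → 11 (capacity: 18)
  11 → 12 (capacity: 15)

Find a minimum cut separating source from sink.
Min cut value = 12, edges: (9,10)

Min cut value: 12
Partition: S = [0, 1, 2, 3, 4, 5, 6, 7, 8, 9], T = [10, 11, 12]
Cut edges: (9,10)

By max-flow min-cut theorem, max flow = min cut = 12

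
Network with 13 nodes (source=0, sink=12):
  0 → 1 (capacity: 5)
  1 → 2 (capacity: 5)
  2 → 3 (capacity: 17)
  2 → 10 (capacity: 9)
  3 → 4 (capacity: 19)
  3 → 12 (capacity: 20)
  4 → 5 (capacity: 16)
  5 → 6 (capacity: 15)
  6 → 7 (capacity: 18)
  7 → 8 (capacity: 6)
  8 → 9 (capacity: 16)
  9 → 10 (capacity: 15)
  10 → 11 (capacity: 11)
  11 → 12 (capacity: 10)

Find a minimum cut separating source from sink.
Min cut value = 5, edges: (1,2)

Min cut value: 5
Partition: S = [0, 1], T = [2, 3, 4, 5, 6, 7, 8, 9, 10, 11, 12]
Cut edges: (1,2)

By max-flow min-cut theorem, max flow = min cut = 5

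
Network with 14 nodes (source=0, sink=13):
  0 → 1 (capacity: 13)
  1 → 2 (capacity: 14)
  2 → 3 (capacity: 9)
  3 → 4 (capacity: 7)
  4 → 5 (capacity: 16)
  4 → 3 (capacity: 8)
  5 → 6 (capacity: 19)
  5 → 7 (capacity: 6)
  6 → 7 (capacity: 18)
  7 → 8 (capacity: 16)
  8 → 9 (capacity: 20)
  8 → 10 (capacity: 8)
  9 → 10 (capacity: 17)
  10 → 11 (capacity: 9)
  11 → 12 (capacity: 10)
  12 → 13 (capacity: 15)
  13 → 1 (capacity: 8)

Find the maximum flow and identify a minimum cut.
Max flow = 7, Min cut edges: (3,4)

Maximum flow: 7
Minimum cut: (3,4)
Partition: S = [0, 1, 2, 3], T = [4, 5, 6, 7, 8, 9, 10, 11, 12, 13]

Max-flow min-cut theorem verified: both equal 7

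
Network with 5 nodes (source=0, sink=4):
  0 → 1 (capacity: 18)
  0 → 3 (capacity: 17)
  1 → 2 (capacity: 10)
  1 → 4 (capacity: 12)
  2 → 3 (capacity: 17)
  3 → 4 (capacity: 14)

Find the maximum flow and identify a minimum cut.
Max flow = 26, Min cut edges: (1,4), (3,4)

Maximum flow: 26
Minimum cut: (1,4), (3,4)
Partition: S = [0, 1, 2, 3], T = [4]

Max-flow min-cut theorem verified: both equal 26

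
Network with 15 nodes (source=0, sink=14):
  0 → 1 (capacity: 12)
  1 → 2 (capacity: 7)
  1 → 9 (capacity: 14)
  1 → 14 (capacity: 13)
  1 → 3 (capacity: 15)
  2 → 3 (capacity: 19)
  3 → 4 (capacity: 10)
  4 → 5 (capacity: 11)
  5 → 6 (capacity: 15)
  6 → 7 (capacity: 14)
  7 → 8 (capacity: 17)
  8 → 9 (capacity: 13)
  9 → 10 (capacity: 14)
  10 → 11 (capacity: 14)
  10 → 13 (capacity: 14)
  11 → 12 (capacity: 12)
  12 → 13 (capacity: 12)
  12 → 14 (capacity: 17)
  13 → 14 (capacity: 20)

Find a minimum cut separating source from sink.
Min cut value = 12, edges: (0,1)

Min cut value: 12
Partition: S = [0], T = [1, 2, 3, 4, 5, 6, 7, 8, 9, 10, 11, 12, 13, 14]
Cut edges: (0,1)

By max-flow min-cut theorem, max flow = min cut = 12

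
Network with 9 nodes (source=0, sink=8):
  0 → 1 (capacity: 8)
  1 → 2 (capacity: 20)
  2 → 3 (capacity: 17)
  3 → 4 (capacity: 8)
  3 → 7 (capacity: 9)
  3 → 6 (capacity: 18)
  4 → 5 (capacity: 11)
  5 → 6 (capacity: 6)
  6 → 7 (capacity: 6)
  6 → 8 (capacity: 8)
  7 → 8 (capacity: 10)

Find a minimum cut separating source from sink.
Min cut value = 8, edges: (0,1)

Min cut value: 8
Partition: S = [0], T = [1, 2, 3, 4, 5, 6, 7, 8]
Cut edges: (0,1)

By max-flow min-cut theorem, max flow = min cut = 8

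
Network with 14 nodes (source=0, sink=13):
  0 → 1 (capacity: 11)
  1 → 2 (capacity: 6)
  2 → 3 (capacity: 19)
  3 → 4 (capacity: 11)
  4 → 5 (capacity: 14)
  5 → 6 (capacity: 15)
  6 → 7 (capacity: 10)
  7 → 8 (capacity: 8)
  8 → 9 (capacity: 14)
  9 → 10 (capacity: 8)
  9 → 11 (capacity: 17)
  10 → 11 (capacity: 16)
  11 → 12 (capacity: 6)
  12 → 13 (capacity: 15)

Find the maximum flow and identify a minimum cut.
Max flow = 6, Min cut edges: (11,12)

Maximum flow: 6
Minimum cut: (11,12)
Partition: S = [0, 1, 2, 3, 4, 5, 6, 7, 8, 9, 10, 11], T = [12, 13]

Max-flow min-cut theorem verified: both equal 6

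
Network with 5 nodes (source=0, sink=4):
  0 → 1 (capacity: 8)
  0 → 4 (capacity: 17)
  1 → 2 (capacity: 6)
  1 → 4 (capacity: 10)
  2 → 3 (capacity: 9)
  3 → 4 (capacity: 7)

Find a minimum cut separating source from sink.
Min cut value = 25, edges: (0,1), (0,4)

Min cut value: 25
Partition: S = [0], T = [1, 2, 3, 4]
Cut edges: (0,1), (0,4)

By max-flow min-cut theorem, max flow = min cut = 25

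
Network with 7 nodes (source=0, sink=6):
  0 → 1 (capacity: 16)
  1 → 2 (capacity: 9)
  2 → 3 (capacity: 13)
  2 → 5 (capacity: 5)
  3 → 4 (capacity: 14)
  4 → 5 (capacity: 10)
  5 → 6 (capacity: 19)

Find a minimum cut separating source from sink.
Min cut value = 9, edges: (1,2)

Min cut value: 9
Partition: S = [0, 1], T = [2, 3, 4, 5, 6]
Cut edges: (1,2)

By max-flow min-cut theorem, max flow = min cut = 9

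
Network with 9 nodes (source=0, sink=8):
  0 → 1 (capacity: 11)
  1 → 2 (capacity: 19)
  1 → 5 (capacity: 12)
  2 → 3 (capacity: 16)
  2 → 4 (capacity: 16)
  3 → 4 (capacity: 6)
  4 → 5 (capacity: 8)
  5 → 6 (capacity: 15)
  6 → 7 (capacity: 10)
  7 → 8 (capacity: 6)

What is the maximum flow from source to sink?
Maximum flow = 6

Max flow: 6

Flow assignment:
  0 → 1: 6/11
  1 → 5: 6/12
  5 → 6: 6/15
  6 → 7: 6/10
  7 → 8: 6/6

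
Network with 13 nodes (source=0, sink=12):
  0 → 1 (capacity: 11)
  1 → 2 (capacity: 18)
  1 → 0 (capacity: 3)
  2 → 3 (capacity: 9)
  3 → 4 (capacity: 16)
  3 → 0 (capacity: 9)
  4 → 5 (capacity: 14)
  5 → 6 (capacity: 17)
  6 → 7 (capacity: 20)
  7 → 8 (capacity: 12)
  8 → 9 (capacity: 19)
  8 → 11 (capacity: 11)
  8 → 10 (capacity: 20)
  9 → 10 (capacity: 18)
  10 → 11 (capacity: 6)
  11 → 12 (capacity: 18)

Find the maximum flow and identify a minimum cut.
Max flow = 9, Min cut edges: (2,3)

Maximum flow: 9
Minimum cut: (2,3)
Partition: S = [0, 1, 2], T = [3, 4, 5, 6, 7, 8, 9, 10, 11, 12]

Max-flow min-cut theorem verified: both equal 9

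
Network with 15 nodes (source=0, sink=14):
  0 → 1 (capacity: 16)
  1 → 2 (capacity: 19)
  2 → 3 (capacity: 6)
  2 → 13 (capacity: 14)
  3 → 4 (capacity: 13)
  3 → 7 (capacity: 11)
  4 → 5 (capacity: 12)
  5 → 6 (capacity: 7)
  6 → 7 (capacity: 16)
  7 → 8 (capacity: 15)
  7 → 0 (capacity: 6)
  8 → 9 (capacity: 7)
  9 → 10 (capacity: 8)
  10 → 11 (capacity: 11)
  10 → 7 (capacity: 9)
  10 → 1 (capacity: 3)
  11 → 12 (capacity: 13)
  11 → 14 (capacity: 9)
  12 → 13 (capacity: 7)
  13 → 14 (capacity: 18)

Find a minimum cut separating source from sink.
Min cut value = 16, edges: (0,1)

Min cut value: 16
Partition: S = [0], T = [1, 2, 3, 4, 5, 6, 7, 8, 9, 10, 11, 12, 13, 14]
Cut edges: (0,1)

By max-flow min-cut theorem, max flow = min cut = 16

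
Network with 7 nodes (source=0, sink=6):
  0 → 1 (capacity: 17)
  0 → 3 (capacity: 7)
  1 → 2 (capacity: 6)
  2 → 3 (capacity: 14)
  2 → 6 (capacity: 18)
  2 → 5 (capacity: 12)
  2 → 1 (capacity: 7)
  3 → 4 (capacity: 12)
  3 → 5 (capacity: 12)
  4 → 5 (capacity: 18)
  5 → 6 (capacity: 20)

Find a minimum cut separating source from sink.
Min cut value = 13, edges: (0,3), (1,2)

Min cut value: 13
Partition: S = [0, 1], T = [2, 3, 4, 5, 6]
Cut edges: (0,3), (1,2)

By max-flow min-cut theorem, max flow = min cut = 13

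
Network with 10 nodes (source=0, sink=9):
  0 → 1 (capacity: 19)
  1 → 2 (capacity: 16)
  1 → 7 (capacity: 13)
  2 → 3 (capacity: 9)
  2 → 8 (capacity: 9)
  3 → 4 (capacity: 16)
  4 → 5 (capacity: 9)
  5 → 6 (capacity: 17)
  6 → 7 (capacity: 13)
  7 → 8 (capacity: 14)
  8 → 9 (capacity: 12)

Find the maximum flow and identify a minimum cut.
Max flow = 12, Min cut edges: (8,9)

Maximum flow: 12
Minimum cut: (8,9)
Partition: S = [0, 1, 2, 3, 4, 5, 6, 7, 8], T = [9]

Max-flow min-cut theorem verified: both equal 12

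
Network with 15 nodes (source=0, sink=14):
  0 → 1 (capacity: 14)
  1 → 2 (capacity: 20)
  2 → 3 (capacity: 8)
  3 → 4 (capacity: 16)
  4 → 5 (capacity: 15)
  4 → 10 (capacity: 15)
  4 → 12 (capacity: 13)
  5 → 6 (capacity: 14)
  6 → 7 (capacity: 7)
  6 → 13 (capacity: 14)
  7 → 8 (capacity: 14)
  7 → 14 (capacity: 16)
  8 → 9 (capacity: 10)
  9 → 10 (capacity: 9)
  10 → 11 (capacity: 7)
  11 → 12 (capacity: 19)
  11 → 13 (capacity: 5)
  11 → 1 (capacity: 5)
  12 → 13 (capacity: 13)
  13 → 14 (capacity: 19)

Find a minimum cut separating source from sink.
Min cut value = 8, edges: (2,3)

Min cut value: 8
Partition: S = [0, 1, 2], T = [3, 4, 5, 6, 7, 8, 9, 10, 11, 12, 13, 14]
Cut edges: (2,3)

By max-flow min-cut theorem, max flow = min cut = 8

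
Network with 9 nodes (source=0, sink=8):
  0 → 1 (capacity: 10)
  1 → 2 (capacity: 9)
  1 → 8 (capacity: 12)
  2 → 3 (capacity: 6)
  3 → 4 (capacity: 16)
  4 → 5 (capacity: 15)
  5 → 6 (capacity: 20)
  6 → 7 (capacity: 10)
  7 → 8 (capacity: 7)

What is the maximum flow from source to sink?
Maximum flow = 10

Max flow: 10

Flow assignment:
  0 → 1: 10/10
  1 → 8: 10/12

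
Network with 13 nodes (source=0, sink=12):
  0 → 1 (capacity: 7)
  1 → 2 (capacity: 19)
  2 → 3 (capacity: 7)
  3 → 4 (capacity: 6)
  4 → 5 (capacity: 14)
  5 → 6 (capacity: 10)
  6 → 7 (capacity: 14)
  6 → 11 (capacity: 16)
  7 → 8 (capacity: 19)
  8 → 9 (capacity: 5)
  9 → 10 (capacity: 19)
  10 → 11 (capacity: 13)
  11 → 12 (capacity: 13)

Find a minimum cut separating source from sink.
Min cut value = 6, edges: (3,4)

Min cut value: 6
Partition: S = [0, 1, 2, 3], T = [4, 5, 6, 7, 8, 9, 10, 11, 12]
Cut edges: (3,4)

By max-flow min-cut theorem, max flow = min cut = 6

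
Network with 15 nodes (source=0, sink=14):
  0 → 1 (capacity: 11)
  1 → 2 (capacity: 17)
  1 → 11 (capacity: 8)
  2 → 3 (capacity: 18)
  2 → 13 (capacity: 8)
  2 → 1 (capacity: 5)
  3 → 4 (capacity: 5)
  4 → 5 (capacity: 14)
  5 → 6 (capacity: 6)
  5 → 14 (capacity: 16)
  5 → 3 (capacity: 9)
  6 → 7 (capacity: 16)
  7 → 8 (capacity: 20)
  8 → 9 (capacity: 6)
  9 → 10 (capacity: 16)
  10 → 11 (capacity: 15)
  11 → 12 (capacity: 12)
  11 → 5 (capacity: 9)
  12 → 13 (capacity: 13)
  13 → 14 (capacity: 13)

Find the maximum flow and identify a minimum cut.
Max flow = 11, Min cut edges: (0,1)

Maximum flow: 11
Minimum cut: (0,1)
Partition: S = [0], T = [1, 2, 3, 4, 5, 6, 7, 8, 9, 10, 11, 12, 13, 14]

Max-flow min-cut theorem verified: both equal 11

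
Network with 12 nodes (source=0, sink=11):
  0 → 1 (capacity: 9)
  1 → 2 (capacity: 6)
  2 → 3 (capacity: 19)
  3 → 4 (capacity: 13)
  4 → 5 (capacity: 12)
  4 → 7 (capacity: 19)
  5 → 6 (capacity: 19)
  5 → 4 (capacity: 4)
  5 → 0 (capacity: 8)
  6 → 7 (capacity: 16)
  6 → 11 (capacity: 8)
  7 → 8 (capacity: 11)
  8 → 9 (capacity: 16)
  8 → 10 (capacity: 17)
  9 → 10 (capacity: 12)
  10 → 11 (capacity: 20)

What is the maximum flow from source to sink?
Maximum flow = 6

Max flow: 6

Flow assignment:
  0 → 1: 6/9
  1 → 2: 6/6
  2 → 3: 6/19
  3 → 4: 6/13
  4 → 5: 6/12
  5 → 6: 6/19
  6 → 11: 6/8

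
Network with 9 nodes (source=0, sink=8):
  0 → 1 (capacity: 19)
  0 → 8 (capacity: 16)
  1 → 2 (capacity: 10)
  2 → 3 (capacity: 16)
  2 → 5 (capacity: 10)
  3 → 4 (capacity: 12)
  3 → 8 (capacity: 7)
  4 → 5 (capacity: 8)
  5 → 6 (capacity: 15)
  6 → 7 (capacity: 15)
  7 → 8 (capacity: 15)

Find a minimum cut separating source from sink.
Min cut value = 26, edges: (0,8), (1,2)

Min cut value: 26
Partition: S = [0, 1], T = [2, 3, 4, 5, 6, 7, 8]
Cut edges: (0,8), (1,2)

By max-flow min-cut theorem, max flow = min cut = 26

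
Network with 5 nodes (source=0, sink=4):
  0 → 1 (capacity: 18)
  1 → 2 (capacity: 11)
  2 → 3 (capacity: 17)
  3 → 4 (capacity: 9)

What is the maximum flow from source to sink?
Maximum flow = 9

Max flow: 9

Flow assignment:
  0 → 1: 9/18
  1 → 2: 9/11
  2 → 3: 9/17
  3 → 4: 9/9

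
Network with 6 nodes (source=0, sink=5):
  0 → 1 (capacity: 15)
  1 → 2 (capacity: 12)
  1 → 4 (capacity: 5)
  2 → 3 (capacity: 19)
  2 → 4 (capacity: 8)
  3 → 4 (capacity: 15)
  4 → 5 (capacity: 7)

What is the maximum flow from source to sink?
Maximum flow = 7

Max flow: 7

Flow assignment:
  0 → 1: 7/15
  1 → 2: 7/12
  2 → 4: 7/8
  4 → 5: 7/7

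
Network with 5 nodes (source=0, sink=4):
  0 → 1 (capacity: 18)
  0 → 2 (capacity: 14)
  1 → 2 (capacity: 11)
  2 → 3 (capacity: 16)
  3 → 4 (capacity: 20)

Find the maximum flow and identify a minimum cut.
Max flow = 16, Min cut edges: (2,3)

Maximum flow: 16
Minimum cut: (2,3)
Partition: S = [0, 1, 2], T = [3, 4]

Max-flow min-cut theorem verified: both equal 16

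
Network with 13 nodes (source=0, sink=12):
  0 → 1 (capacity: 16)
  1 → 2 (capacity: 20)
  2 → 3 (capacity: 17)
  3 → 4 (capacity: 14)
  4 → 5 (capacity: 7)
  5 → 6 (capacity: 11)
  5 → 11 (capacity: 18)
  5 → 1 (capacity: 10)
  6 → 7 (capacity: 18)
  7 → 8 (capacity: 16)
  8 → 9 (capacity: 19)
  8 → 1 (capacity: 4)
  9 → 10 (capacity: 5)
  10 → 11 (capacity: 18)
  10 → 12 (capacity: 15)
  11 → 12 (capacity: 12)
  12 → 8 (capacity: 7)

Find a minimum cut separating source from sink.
Min cut value = 7, edges: (4,5)

Min cut value: 7
Partition: S = [0, 1, 2, 3, 4], T = [5, 6, 7, 8, 9, 10, 11, 12]
Cut edges: (4,5)

By max-flow min-cut theorem, max flow = min cut = 7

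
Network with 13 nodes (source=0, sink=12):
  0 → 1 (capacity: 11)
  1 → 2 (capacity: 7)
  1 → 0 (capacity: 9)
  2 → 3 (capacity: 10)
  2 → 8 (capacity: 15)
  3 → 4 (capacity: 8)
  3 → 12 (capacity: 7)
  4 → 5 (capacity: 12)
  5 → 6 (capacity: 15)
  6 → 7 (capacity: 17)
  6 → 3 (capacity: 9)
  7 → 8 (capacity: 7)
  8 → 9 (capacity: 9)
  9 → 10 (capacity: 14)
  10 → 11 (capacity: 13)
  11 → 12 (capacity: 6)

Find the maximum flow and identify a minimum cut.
Max flow = 7, Min cut edges: (1,2)

Maximum flow: 7
Minimum cut: (1,2)
Partition: S = [0, 1], T = [2, 3, 4, 5, 6, 7, 8, 9, 10, 11, 12]

Max-flow min-cut theorem verified: both equal 7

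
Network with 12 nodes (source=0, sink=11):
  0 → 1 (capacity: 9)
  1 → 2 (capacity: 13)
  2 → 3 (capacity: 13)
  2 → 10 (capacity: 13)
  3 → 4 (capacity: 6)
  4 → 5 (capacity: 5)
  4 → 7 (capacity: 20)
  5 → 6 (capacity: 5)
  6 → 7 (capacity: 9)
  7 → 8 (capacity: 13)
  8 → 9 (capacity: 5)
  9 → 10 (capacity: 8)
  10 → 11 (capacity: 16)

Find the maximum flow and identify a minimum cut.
Max flow = 9, Min cut edges: (0,1)

Maximum flow: 9
Minimum cut: (0,1)
Partition: S = [0], T = [1, 2, 3, 4, 5, 6, 7, 8, 9, 10, 11]

Max-flow min-cut theorem verified: both equal 9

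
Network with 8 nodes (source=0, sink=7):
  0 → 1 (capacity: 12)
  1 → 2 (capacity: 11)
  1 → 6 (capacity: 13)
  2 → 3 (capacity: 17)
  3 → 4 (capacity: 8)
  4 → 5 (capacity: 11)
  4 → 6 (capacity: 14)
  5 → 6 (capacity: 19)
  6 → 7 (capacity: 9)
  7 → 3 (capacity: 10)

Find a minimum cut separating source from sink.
Min cut value = 9, edges: (6,7)

Min cut value: 9
Partition: S = [0, 1, 2, 3, 4, 5, 6], T = [7]
Cut edges: (6,7)

By max-flow min-cut theorem, max flow = min cut = 9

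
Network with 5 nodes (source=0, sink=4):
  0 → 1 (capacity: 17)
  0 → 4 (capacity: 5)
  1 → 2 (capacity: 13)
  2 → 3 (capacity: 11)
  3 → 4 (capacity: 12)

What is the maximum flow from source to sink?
Maximum flow = 16

Max flow: 16

Flow assignment:
  0 → 1: 11/17
  0 → 4: 5/5
  1 → 2: 11/13
  2 → 3: 11/11
  3 → 4: 11/12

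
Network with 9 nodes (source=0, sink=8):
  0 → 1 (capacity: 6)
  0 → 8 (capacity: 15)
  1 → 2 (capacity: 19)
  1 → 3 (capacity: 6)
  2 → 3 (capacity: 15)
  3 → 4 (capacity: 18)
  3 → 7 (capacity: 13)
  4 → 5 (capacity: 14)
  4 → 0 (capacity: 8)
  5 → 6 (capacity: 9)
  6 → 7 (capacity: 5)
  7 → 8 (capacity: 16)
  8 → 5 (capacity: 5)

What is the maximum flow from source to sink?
Maximum flow = 21

Max flow: 21

Flow assignment:
  0 → 1: 6/6
  0 → 8: 15/15
  1 → 3: 6/6
  3 → 7: 6/13
  7 → 8: 6/16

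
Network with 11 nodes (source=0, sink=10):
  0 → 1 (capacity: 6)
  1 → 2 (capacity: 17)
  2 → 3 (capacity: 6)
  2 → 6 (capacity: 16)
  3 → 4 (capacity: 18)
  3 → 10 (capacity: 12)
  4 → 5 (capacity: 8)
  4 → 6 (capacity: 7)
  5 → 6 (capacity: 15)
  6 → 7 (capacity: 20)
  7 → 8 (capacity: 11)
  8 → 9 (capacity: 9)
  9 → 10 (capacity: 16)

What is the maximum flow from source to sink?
Maximum flow = 6

Max flow: 6

Flow assignment:
  0 → 1: 6/6
  1 → 2: 6/17
  2 → 3: 6/6
  3 → 10: 6/12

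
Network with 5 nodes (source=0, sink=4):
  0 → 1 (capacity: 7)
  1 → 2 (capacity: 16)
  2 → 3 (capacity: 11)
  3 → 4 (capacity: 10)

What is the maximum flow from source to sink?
Maximum flow = 7

Max flow: 7

Flow assignment:
  0 → 1: 7/7
  1 → 2: 7/16
  2 → 3: 7/11
  3 → 4: 7/10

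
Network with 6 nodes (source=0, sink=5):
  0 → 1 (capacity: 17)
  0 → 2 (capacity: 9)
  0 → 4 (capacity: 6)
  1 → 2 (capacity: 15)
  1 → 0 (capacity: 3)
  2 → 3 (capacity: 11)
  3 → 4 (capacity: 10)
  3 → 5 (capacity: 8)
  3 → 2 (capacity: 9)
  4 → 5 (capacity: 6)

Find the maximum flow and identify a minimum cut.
Max flow = 14, Min cut edges: (3,5), (4,5)

Maximum flow: 14
Minimum cut: (3,5), (4,5)
Partition: S = [0, 1, 2, 3, 4], T = [5]

Max-flow min-cut theorem verified: both equal 14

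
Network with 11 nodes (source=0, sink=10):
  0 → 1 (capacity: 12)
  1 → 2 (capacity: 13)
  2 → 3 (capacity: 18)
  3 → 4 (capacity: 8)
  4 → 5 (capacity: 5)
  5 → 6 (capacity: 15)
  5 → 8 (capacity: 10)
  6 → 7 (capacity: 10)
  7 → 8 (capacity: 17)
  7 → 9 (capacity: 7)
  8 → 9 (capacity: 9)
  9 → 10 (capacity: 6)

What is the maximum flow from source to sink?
Maximum flow = 5

Max flow: 5

Flow assignment:
  0 → 1: 5/12
  1 → 2: 5/13
  2 → 3: 5/18
  3 → 4: 5/8
  4 → 5: 5/5
  5 → 8: 5/10
  8 → 9: 5/9
  9 → 10: 5/6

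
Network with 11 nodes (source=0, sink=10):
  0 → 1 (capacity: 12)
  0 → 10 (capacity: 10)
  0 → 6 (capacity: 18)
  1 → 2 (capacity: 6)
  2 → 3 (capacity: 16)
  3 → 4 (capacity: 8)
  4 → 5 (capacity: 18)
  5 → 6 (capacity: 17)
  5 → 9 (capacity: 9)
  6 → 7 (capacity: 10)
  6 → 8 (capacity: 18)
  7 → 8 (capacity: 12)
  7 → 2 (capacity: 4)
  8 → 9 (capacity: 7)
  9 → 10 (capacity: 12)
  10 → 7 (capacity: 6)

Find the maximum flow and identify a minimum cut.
Max flow = 22, Min cut edges: (0,10), (9,10)

Maximum flow: 22
Minimum cut: (0,10), (9,10)
Partition: S = [0, 1, 2, 3, 4, 5, 6, 7, 8, 9], T = [10]

Max-flow min-cut theorem verified: both equal 22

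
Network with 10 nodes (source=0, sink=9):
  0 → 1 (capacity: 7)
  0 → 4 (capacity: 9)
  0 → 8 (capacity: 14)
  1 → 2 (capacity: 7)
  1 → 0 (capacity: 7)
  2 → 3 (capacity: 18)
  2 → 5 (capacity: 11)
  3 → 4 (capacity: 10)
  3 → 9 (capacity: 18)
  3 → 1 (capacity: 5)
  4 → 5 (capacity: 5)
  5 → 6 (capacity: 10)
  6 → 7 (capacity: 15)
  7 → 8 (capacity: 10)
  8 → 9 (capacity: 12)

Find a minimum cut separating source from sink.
Min cut value = 19, edges: (1,2), (8,9)

Min cut value: 19
Partition: S = [0, 1, 4, 5, 6, 7, 8], T = [2, 3, 9]
Cut edges: (1,2), (8,9)

By max-flow min-cut theorem, max flow = min cut = 19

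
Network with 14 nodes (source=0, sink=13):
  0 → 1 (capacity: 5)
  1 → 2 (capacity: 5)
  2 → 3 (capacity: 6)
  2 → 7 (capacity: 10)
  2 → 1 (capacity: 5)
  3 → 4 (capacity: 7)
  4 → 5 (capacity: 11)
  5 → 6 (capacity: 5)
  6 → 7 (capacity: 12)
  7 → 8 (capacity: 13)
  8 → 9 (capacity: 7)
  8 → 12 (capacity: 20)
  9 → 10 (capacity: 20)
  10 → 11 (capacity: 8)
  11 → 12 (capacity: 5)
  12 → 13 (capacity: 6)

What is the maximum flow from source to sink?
Maximum flow = 5

Max flow: 5

Flow assignment:
  0 → 1: 5/5
  1 → 2: 5/5
  2 → 7: 5/10
  7 → 8: 5/13
  8 → 12: 5/20
  12 → 13: 5/6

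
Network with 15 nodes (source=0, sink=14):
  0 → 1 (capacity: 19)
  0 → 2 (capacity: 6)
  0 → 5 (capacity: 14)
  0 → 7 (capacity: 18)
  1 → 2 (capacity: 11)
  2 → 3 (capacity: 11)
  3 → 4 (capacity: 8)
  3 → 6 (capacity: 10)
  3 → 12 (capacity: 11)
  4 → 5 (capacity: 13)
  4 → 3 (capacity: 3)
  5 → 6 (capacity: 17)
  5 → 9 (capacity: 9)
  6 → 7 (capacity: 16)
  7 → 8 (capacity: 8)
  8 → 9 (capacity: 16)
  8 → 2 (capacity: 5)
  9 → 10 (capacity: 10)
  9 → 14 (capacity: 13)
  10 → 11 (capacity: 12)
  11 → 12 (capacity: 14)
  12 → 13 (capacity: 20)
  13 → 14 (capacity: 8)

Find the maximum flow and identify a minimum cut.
Max flow = 21, Min cut edges: (9,14), (13,14)

Maximum flow: 21
Minimum cut: (9,14), (13,14)
Partition: S = [0, 1, 2, 3, 4, 5, 6, 7, 8, 9, 10, 11, 12, 13], T = [14]

Max-flow min-cut theorem verified: both equal 21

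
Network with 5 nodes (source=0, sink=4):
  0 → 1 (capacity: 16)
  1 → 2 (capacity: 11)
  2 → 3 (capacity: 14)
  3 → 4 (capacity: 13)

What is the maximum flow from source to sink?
Maximum flow = 11

Max flow: 11

Flow assignment:
  0 → 1: 11/16
  1 → 2: 11/11
  2 → 3: 11/14
  3 → 4: 11/13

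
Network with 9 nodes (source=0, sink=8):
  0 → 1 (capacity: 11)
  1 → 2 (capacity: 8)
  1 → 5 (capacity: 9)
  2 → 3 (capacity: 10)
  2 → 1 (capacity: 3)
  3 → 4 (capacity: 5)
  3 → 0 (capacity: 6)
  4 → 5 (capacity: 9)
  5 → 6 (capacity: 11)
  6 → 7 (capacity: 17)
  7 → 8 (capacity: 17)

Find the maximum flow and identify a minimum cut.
Max flow = 11, Min cut edges: (5,6)

Maximum flow: 11
Minimum cut: (5,6)
Partition: S = [0, 1, 2, 3, 4, 5], T = [6, 7, 8]

Max-flow min-cut theorem verified: both equal 11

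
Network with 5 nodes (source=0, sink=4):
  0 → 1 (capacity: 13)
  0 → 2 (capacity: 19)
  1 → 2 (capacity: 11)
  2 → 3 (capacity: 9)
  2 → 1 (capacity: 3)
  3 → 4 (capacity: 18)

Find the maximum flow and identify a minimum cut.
Max flow = 9, Min cut edges: (2,3)

Maximum flow: 9
Minimum cut: (2,3)
Partition: S = [0, 1, 2], T = [3, 4]

Max-flow min-cut theorem verified: both equal 9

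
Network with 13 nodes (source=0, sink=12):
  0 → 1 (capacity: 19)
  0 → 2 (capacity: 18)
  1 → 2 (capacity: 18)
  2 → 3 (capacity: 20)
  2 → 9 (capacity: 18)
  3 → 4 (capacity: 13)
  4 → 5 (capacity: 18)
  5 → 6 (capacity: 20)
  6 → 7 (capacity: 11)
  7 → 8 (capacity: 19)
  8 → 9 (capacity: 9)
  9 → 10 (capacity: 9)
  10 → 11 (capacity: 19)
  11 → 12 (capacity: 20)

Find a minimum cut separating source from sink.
Min cut value = 9, edges: (9,10)

Min cut value: 9
Partition: S = [0, 1, 2, 3, 4, 5, 6, 7, 8, 9], T = [10, 11, 12]
Cut edges: (9,10)

By max-flow min-cut theorem, max flow = min cut = 9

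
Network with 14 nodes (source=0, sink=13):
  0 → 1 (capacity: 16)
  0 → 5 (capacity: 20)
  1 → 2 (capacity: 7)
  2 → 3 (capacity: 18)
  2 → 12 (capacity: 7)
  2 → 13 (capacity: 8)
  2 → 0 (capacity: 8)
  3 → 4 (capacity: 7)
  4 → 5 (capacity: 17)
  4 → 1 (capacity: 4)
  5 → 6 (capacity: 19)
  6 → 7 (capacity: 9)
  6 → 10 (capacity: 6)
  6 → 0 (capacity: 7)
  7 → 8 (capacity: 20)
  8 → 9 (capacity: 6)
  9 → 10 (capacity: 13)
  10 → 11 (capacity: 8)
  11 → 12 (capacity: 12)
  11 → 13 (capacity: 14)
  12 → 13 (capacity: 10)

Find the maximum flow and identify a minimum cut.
Max flow = 15, Min cut edges: (1,2), (10,11)

Maximum flow: 15
Minimum cut: (1,2), (10,11)
Partition: S = [0, 1, 3, 4, 5, 6, 7, 8, 9, 10], T = [2, 11, 12, 13]

Max-flow min-cut theorem verified: both equal 15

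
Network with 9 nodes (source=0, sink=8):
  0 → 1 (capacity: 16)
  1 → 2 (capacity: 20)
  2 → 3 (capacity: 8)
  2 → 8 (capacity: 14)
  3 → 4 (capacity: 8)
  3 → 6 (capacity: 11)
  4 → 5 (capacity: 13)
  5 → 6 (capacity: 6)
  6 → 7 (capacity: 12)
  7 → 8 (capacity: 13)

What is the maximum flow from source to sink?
Maximum flow = 16

Max flow: 16

Flow assignment:
  0 → 1: 16/16
  1 → 2: 16/20
  2 → 3: 2/8
  2 → 8: 14/14
  3 → 6: 2/11
  6 → 7: 2/12
  7 → 8: 2/13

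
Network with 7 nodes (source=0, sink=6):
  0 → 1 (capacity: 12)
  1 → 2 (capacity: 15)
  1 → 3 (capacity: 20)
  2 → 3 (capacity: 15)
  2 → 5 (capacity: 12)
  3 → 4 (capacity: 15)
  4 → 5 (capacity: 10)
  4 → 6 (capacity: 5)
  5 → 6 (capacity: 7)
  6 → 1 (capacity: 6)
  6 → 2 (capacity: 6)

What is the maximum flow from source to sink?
Maximum flow = 12

Max flow: 12

Flow assignment:
  0 → 1: 12/12
  1 → 2: 12/15
  2 → 3: 5/15
  2 → 5: 7/12
  3 → 4: 5/15
  4 → 6: 5/5
  5 → 6: 7/7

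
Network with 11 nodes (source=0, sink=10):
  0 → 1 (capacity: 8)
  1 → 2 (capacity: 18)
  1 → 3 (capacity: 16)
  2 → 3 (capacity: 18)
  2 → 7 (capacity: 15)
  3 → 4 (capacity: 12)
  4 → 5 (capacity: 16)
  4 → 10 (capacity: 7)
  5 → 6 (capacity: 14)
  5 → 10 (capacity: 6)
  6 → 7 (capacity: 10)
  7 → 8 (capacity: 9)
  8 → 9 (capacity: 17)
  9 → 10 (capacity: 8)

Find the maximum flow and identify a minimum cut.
Max flow = 8, Min cut edges: (0,1)

Maximum flow: 8
Minimum cut: (0,1)
Partition: S = [0], T = [1, 2, 3, 4, 5, 6, 7, 8, 9, 10]

Max-flow min-cut theorem verified: both equal 8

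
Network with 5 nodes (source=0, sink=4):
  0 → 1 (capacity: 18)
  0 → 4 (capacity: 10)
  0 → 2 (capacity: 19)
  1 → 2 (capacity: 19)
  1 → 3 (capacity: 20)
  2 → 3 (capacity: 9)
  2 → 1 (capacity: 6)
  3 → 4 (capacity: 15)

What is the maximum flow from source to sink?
Maximum flow = 25

Max flow: 25

Flow assignment:
  0 → 4: 10/10
  0 → 2: 15/19
  1 → 3: 6/20
  2 → 3: 9/9
  2 → 1: 6/6
  3 → 4: 15/15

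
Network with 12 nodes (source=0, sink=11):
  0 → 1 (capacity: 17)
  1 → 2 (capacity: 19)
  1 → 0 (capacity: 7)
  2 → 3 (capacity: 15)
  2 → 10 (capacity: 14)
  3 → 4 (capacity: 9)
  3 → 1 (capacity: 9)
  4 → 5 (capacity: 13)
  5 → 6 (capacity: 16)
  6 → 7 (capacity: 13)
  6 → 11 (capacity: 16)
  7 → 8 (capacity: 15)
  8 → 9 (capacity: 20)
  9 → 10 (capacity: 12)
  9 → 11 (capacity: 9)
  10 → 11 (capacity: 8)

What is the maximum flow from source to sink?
Maximum flow = 17

Max flow: 17

Flow assignment:
  0 → 1: 17/17
  1 → 2: 17/19
  2 → 3: 9/15
  2 → 10: 8/14
  3 → 4: 9/9
  4 → 5: 9/13
  5 → 6: 9/16
  6 → 11: 9/16
  10 → 11: 8/8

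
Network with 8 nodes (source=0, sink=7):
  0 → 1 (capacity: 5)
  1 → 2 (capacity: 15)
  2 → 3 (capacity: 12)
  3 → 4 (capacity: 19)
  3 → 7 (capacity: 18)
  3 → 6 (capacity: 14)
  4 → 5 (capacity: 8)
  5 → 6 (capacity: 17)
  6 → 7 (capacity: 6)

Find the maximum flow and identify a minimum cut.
Max flow = 5, Min cut edges: (0,1)

Maximum flow: 5
Minimum cut: (0,1)
Partition: S = [0], T = [1, 2, 3, 4, 5, 6, 7]

Max-flow min-cut theorem verified: both equal 5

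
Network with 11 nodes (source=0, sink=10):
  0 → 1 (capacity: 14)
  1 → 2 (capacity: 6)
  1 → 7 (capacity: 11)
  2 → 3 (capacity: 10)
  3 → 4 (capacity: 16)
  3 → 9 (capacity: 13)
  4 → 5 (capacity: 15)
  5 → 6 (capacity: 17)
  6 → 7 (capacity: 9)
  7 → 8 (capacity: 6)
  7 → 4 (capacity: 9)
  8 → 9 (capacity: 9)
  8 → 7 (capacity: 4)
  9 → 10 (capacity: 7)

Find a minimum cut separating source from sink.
Min cut value = 7, edges: (9,10)

Min cut value: 7
Partition: S = [0, 1, 2, 3, 4, 5, 6, 7, 8, 9], T = [10]
Cut edges: (9,10)

By max-flow min-cut theorem, max flow = min cut = 7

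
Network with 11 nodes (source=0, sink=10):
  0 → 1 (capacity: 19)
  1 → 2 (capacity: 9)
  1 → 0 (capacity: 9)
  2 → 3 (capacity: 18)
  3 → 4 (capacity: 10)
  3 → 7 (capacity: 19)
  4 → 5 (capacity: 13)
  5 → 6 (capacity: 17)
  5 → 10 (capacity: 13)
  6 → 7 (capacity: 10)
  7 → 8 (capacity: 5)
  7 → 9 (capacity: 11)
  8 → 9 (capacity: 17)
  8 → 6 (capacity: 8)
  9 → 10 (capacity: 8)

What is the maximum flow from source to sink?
Maximum flow = 9

Max flow: 9

Flow assignment:
  0 → 1: 9/19
  1 → 2: 9/9
  2 → 3: 9/18
  3 → 4: 9/10
  4 → 5: 9/13
  5 → 10: 9/13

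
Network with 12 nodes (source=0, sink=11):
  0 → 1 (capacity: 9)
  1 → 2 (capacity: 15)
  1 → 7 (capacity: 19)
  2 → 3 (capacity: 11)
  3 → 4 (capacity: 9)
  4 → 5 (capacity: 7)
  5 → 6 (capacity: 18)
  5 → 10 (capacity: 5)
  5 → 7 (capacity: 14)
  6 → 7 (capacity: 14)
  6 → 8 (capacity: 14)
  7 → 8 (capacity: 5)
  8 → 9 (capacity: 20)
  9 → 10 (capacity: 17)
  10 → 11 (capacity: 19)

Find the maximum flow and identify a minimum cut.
Max flow = 9, Min cut edges: (0,1)

Maximum flow: 9
Minimum cut: (0,1)
Partition: S = [0], T = [1, 2, 3, 4, 5, 6, 7, 8, 9, 10, 11]

Max-flow min-cut theorem verified: both equal 9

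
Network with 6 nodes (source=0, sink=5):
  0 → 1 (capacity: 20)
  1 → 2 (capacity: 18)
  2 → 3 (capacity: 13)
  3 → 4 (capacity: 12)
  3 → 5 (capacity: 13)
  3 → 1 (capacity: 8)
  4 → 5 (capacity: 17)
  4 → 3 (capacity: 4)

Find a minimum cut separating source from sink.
Min cut value = 13, edges: (2,3)

Min cut value: 13
Partition: S = [0, 1, 2], T = [3, 4, 5]
Cut edges: (2,3)

By max-flow min-cut theorem, max flow = min cut = 13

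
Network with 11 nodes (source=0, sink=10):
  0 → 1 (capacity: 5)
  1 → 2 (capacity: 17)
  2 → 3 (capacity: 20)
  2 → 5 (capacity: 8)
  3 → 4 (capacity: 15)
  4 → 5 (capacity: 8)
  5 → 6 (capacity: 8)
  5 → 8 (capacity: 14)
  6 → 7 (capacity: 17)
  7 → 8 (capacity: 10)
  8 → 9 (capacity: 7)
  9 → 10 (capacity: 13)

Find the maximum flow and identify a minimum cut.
Max flow = 5, Min cut edges: (0,1)

Maximum flow: 5
Minimum cut: (0,1)
Partition: S = [0], T = [1, 2, 3, 4, 5, 6, 7, 8, 9, 10]

Max-flow min-cut theorem verified: both equal 5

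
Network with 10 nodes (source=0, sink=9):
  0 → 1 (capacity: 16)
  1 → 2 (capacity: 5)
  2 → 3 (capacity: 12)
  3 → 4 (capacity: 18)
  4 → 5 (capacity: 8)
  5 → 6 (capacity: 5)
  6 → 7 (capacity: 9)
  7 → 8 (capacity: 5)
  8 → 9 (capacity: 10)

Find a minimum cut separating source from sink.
Min cut value = 5, edges: (7,8)

Min cut value: 5
Partition: S = [0, 1, 2, 3, 4, 5, 6, 7], T = [8, 9]
Cut edges: (7,8)

By max-flow min-cut theorem, max flow = min cut = 5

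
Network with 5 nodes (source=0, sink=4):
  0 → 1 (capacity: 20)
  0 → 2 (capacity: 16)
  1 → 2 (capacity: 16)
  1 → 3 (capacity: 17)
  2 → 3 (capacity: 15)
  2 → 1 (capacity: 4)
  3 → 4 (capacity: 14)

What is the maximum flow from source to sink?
Maximum flow = 14

Max flow: 14

Flow assignment:
  0 → 1: 3/20
  0 → 2: 11/16
  1 → 2: 3/16
  2 → 3: 14/15
  3 → 4: 14/14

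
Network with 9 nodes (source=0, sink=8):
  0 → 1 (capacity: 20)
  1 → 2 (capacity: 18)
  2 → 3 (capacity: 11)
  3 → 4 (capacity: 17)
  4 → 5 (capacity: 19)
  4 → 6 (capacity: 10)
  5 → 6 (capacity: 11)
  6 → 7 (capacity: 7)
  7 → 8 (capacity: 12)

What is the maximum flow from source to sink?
Maximum flow = 7

Max flow: 7

Flow assignment:
  0 → 1: 7/20
  1 → 2: 7/18
  2 → 3: 7/11
  3 → 4: 7/17
  4 → 6: 7/10
  6 → 7: 7/7
  7 → 8: 7/12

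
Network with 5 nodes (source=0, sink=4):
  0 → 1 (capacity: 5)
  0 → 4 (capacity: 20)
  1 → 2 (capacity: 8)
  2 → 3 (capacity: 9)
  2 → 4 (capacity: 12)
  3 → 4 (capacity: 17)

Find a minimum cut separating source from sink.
Min cut value = 25, edges: (0,1), (0,4)

Min cut value: 25
Partition: S = [0], T = [1, 2, 3, 4]
Cut edges: (0,1), (0,4)

By max-flow min-cut theorem, max flow = min cut = 25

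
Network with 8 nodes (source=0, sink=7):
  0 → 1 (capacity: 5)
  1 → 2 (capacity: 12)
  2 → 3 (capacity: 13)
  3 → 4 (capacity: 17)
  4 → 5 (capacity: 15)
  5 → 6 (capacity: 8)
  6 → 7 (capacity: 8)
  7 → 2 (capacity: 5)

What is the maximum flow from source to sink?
Maximum flow = 5

Max flow: 5

Flow assignment:
  0 → 1: 5/5
  1 → 2: 5/12
  2 → 3: 5/13
  3 → 4: 5/17
  4 → 5: 5/15
  5 → 6: 5/8
  6 → 7: 5/8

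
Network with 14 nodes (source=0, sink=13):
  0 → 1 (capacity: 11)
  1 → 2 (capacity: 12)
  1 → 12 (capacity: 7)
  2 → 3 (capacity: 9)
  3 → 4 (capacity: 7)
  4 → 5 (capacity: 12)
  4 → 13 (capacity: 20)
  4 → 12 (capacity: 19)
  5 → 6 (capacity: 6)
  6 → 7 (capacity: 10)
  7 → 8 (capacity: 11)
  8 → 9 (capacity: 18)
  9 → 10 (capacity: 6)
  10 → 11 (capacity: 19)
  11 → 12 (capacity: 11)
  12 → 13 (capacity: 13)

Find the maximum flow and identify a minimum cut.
Max flow = 11, Min cut edges: (0,1)

Maximum flow: 11
Minimum cut: (0,1)
Partition: S = [0], T = [1, 2, 3, 4, 5, 6, 7, 8, 9, 10, 11, 12, 13]

Max-flow min-cut theorem verified: both equal 11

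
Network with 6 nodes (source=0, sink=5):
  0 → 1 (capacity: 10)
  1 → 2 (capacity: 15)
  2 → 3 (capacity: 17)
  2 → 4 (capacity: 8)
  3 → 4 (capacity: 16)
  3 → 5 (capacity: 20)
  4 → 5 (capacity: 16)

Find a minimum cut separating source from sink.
Min cut value = 10, edges: (0,1)

Min cut value: 10
Partition: S = [0], T = [1, 2, 3, 4, 5]
Cut edges: (0,1)

By max-flow min-cut theorem, max flow = min cut = 10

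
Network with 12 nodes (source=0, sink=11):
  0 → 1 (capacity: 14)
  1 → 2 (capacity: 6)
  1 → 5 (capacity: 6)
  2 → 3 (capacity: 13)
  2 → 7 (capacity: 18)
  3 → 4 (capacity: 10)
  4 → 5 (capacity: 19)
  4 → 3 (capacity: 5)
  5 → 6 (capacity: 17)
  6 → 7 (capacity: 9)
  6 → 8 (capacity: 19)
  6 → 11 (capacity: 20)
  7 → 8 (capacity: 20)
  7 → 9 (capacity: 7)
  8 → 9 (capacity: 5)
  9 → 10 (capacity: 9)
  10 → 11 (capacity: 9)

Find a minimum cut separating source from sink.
Min cut value = 12, edges: (1,2), (1,5)

Min cut value: 12
Partition: S = [0, 1], T = [2, 3, 4, 5, 6, 7, 8, 9, 10, 11]
Cut edges: (1,2), (1,5)

By max-flow min-cut theorem, max flow = min cut = 12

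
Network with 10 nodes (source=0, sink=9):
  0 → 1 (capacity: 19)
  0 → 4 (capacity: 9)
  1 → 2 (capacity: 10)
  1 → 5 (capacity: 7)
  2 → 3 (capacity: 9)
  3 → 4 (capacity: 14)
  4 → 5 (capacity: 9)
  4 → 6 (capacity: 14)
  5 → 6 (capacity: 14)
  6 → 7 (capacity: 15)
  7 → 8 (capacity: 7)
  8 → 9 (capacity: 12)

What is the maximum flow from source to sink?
Maximum flow = 7

Max flow: 7

Flow assignment:
  0 → 1: 7/19
  1 → 2: 7/10
  2 → 3: 7/9
  3 → 4: 7/14
  4 → 5: 1/9
  4 → 6: 6/14
  5 → 6: 1/14
  6 → 7: 7/15
  7 → 8: 7/7
  8 → 9: 7/12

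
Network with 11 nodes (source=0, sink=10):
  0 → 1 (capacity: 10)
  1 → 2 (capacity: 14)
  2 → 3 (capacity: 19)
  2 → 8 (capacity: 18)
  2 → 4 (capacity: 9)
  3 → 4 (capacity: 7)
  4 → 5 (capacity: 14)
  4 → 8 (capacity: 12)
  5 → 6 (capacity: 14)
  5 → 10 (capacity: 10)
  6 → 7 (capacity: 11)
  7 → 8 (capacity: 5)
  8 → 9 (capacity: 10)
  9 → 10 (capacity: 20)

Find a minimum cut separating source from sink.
Min cut value = 10, edges: (0,1)

Min cut value: 10
Partition: S = [0], T = [1, 2, 3, 4, 5, 6, 7, 8, 9, 10]
Cut edges: (0,1)

By max-flow min-cut theorem, max flow = min cut = 10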